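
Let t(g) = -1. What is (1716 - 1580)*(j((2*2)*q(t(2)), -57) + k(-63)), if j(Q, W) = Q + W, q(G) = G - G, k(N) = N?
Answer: -16320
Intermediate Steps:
q(G) = 0
(1716 - 1580)*(j((2*2)*q(t(2)), -57) + k(-63)) = (1716 - 1580)*(((2*2)*0 - 57) - 63) = 136*((4*0 - 57) - 63) = 136*((0 - 57) - 63) = 136*(-57 - 63) = 136*(-120) = -16320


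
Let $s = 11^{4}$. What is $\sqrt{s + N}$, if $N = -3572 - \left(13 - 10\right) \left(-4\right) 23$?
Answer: $\sqrt{11345} \approx 106.51$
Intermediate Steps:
$s = 14641$
$N = -3296$ ($N = -3572 - \left(13 - 10\right) \left(-4\right) 23 = -3572 - 3 \left(-4\right) 23 = -3572 - \left(-12\right) 23 = -3572 - -276 = -3572 + 276 = -3296$)
$\sqrt{s + N} = \sqrt{14641 - 3296} = \sqrt{11345}$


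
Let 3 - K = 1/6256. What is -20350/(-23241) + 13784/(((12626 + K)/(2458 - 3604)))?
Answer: -2295130084700894/1836202221543 ≈ -1249.9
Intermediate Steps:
K = 18767/6256 (K = 3 - 1/6256 = 18767/6256 ≈ 2.9998)
-20350/(-23241) + 13784/(((12626 + K)/(2458 - 3604))) = -20350/(-23241) + 13784/(((12626 + 18767/6256)/(2458 - 3604))) = -20350*(-1/23241) + 13784/(((79007023/6256)/(-1146))) = 20350/23241 + 13784/(((79007023/6256)*(-1/1146))) = 20350/23241 + 13784/(-79007023/7169376) = 20350/23241 + 13784*(-7169376/79007023) = 20350/23241 - 98822678784/79007023 = -2295130084700894/1836202221543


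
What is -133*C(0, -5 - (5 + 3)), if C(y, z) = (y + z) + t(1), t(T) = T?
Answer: 1596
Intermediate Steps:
C(y, z) = 1 + y + z (C(y, z) = (y + z) + 1 = 1 + y + z)
-133*C(0, -5 - (5 + 3)) = -133*(1 + 0 + (-5 - (5 + 3))) = -133*(1 + 0 + (-5 - 1*8)) = -133*(1 + 0 + (-5 - 8)) = -133*(1 + 0 - 13) = -133*(-12) = 1596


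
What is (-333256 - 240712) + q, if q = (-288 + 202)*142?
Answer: -586180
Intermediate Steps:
q = -12212 (q = -86*142 = -12212)
(-333256 - 240712) + q = (-333256 - 240712) - 12212 = -573968 - 12212 = -586180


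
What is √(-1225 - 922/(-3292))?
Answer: I*√3318153294/1646 ≈ 34.996*I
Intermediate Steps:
√(-1225 - 922/(-3292)) = √(-1225 - 922*(-1/3292)) = √(-1225 + 461/1646) = √(-2015889/1646) = I*√3318153294/1646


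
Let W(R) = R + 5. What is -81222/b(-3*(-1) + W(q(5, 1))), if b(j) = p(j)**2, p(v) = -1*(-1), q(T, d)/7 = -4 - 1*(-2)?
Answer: -81222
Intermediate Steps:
q(T, d) = -14 (q(T, d) = 7*(-4 - 1*(-2)) = 7*(-4 + 2) = 7*(-2) = -14)
W(R) = 5 + R
p(v) = 1
b(j) = 1 (b(j) = 1**2 = 1)
-81222/b(-3*(-1) + W(q(5, 1))) = -81222/1 = -81222*1 = -81222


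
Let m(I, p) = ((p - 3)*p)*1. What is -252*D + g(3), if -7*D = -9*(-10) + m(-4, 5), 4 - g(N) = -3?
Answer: 3607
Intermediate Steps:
m(I, p) = p*(-3 + p) (m(I, p) = ((-3 + p)*p)*1 = (p*(-3 + p))*1 = p*(-3 + p))
g(N) = 7 (g(N) = 4 - 1*(-3) = 4 + 3 = 7)
D = -100/7 (D = -(-9*(-10) + 5*(-3 + 5))/7 = -(90 + 5*2)/7 = -(90 + 10)/7 = -⅐*100 = -100/7 ≈ -14.286)
-252*D + g(3) = -252*(-100/7) + 7 = 3600 + 7 = 3607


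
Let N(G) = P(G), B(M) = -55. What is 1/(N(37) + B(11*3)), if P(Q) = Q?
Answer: -1/18 ≈ -0.055556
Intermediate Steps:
N(G) = G
1/(N(37) + B(11*3)) = 1/(37 - 55) = 1/(-18) = -1/18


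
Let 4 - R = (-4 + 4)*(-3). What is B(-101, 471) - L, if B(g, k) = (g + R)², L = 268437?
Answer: -259028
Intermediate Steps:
R = 4 (R = 4 - (-4 + 4)*(-3) = 4 - 0*(-3) = 4 - 1*0 = 4 + 0 = 4)
B(g, k) = (4 + g)² (B(g, k) = (g + 4)² = (4 + g)²)
B(-101, 471) - L = (4 - 101)² - 1*268437 = (-97)² - 268437 = 9409 - 268437 = -259028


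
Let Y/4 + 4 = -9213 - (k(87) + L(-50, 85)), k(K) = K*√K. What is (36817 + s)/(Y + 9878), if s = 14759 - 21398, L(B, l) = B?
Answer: -67372385/58930671 + 875162*√87/58930671 ≈ -1.0047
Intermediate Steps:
k(K) = K^(3/2)
s = -6639
Y = -36668 - 348*√87 (Y = -16 + 4*(-9213 - (87^(3/2) - 50)) = -16 + 4*(-9213 - (87*√87 - 50)) = -16 + 4*(-9213 - (-50 + 87*√87)) = -16 + 4*(-9213 + (50 - 87*√87)) = -16 + 4*(-9163 - 87*√87) = -16 + (-36652 - 348*√87) = -36668 - 348*√87 ≈ -39914.)
(36817 + s)/(Y + 9878) = (36817 - 6639)/((-36668 - 348*√87) + 9878) = 30178/(-26790 - 348*√87)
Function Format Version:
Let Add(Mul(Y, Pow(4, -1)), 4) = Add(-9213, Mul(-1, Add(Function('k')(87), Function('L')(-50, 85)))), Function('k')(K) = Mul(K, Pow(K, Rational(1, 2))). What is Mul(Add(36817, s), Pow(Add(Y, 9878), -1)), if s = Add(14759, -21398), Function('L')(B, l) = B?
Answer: Add(Rational(-67372385, 58930671), Mul(Rational(875162, 58930671), Pow(87, Rational(1, 2)))) ≈ -1.0047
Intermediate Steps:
Function('k')(K) = Pow(K, Rational(3, 2))
s = -6639
Y = Add(-36668, Mul(-348, Pow(87, Rational(1, 2)))) (Y = Add(-16, Mul(4, Add(-9213, Mul(-1, Add(Pow(87, Rational(3, 2)), -50))))) = Add(-16, Mul(4, Add(-9213, Mul(-1, Add(Mul(87, Pow(87, Rational(1, 2))), -50))))) = Add(-16, Mul(4, Add(-9213, Mul(-1, Add(-50, Mul(87, Pow(87, Rational(1, 2)))))))) = Add(-16, Mul(4, Add(-9213, Add(50, Mul(-87, Pow(87, Rational(1, 2))))))) = Add(-16, Mul(4, Add(-9163, Mul(-87, Pow(87, Rational(1, 2)))))) = Add(-16, Add(-36652, Mul(-348, Pow(87, Rational(1, 2))))) = Add(-36668, Mul(-348, Pow(87, Rational(1, 2)))) ≈ -39914.)
Mul(Add(36817, s), Pow(Add(Y, 9878), -1)) = Mul(Add(36817, -6639), Pow(Add(Add(-36668, Mul(-348, Pow(87, Rational(1, 2)))), 9878), -1)) = Mul(30178, Pow(Add(-26790, Mul(-348, Pow(87, Rational(1, 2)))), -1))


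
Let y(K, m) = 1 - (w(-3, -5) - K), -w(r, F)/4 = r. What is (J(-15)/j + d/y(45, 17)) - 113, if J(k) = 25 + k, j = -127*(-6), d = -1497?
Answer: -2033989/12954 ≈ -157.02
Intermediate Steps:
w(r, F) = -4*r
j = 762
y(K, m) = -11 + K (y(K, m) = 1 - (-4*(-3) - K) = 1 - (12 - K) = 1 + (-12 + K) = -11 + K)
(J(-15)/j + d/y(45, 17)) - 113 = ((25 - 15)/762 - 1497/(-11 + 45)) - 113 = (10*(1/762) - 1497/34) - 113 = (5/381 - 1497*1/34) - 113 = (5/381 - 1497/34) - 113 = -570187/12954 - 113 = -2033989/12954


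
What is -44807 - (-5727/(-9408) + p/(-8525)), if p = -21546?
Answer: -1197972103281/26734400 ≈ -44810.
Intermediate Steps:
-44807 - (-5727/(-9408) + p/(-8525)) = -44807 - (-5727/(-9408) - 21546/(-8525)) = -44807 - (-5727*(-1/9408) - 21546*(-1/8525)) = -44807 - (1909/3136 + 21546/8525) = -44807 - 1*83842481/26734400 = -44807 - 83842481/26734400 = -1197972103281/26734400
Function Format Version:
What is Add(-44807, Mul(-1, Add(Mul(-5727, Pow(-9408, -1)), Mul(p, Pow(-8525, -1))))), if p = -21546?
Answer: Rational(-1197972103281, 26734400) ≈ -44810.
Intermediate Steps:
Add(-44807, Mul(-1, Add(Mul(-5727, Pow(-9408, -1)), Mul(p, Pow(-8525, -1))))) = Add(-44807, Mul(-1, Add(Mul(-5727, Pow(-9408, -1)), Mul(-21546, Pow(-8525, -1))))) = Add(-44807, Mul(-1, Add(Mul(-5727, Rational(-1, 9408)), Mul(-21546, Rational(-1, 8525))))) = Add(-44807, Mul(-1, Add(Rational(1909, 3136), Rational(21546, 8525)))) = Add(-44807, Mul(-1, Rational(83842481, 26734400))) = Add(-44807, Rational(-83842481, 26734400)) = Rational(-1197972103281, 26734400)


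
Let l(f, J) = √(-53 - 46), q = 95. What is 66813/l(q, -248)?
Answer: -22271*I*√11/11 ≈ -6715.0*I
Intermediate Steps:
l(f, J) = 3*I*√11 (l(f, J) = √(-99) = 3*I*√11)
66813/l(q, -248) = 66813/((3*I*√11)) = 66813*(-I*√11/33) = -22271*I*√11/11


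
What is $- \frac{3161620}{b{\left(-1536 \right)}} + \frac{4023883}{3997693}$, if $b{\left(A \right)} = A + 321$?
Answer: $\frac{2528815032101}{971439399} \approx 2603.2$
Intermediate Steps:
$b{\left(A \right)} = 321 + A$
$- \frac{3161620}{b{\left(-1536 \right)}} + \frac{4023883}{3997693} = - \frac{3161620}{321 - 1536} + \frac{4023883}{3997693} = - \frac{3161620}{-1215} + 4023883 \cdot \frac{1}{3997693} = \left(-3161620\right) \left(- \frac{1}{1215}\right) + \frac{4023883}{3997693} = \frac{632324}{243} + \frac{4023883}{3997693} = \frac{2528815032101}{971439399}$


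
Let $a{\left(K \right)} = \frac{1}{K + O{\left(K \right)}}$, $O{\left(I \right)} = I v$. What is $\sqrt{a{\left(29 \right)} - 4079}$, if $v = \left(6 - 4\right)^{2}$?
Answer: $\frac{i \sqrt{85760830}}{145} \approx 63.867 i$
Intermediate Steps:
$v = 4$ ($v = 2^{2} = 4$)
$O{\left(I \right)} = 4 I$ ($O{\left(I \right)} = I 4 = 4 I$)
$a{\left(K \right)} = \frac{1}{5 K}$ ($a{\left(K \right)} = \frac{1}{K + 4 K} = \frac{1}{5 K}$)
$\sqrt{a{\left(29 \right)} - 4079} = \sqrt{\frac{1}{5 \cdot 29} - 4079} = \sqrt{\frac{1}{5} \cdot \frac{1}{29} - 4079} = \sqrt{\frac{1}{145} - 4079} = \sqrt{- \frac{591454}{145}} = \frac{i \sqrt{85760830}}{145}$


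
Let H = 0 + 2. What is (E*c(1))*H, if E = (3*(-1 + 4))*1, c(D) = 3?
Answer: 54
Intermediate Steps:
H = 2
E = 9 (E = (3*3)*1 = 9*1 = 9)
(E*c(1))*H = (9*3)*2 = 27*2 = 54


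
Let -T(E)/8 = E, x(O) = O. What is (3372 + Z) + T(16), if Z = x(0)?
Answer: 3244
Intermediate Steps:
T(E) = -8*E
Z = 0
(3372 + Z) + T(16) = (3372 + 0) - 8*16 = 3372 - 128 = 3244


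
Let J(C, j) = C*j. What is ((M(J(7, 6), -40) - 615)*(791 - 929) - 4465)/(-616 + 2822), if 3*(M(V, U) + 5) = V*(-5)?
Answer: 90755/2206 ≈ 41.140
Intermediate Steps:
M(V, U) = -5 - 5*V/3 (M(V, U) = -5 + (V*(-5))/3 = -5 + (-5*V)/3 = -5 - 5*V/3)
((M(J(7, 6), -40) - 615)*(791 - 929) - 4465)/(-616 + 2822) = (((-5 - 35*6/3) - 615)*(791 - 929) - 4465)/(-616 + 2822) = (((-5 - 5/3*42) - 615)*(-138) - 4465)/2206 = (((-5 - 70) - 615)*(-138) - 4465)*(1/2206) = ((-75 - 615)*(-138) - 4465)*(1/2206) = (-690*(-138) - 4465)*(1/2206) = (95220 - 4465)*(1/2206) = 90755*(1/2206) = 90755/2206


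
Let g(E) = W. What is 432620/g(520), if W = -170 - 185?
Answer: -86524/71 ≈ -1218.6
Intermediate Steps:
W = -355
g(E) = -355
432620/g(520) = 432620/(-355) = 432620*(-1/355) = -86524/71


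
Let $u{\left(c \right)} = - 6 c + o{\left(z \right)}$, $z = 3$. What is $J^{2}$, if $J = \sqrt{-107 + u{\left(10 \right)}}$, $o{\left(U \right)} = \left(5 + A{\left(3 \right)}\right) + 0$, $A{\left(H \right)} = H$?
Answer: $-159$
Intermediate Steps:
$o{\left(U \right)} = 8$ ($o{\left(U \right)} = \left(5 + 3\right) + 0 = 8 + 0 = 8$)
$u{\left(c \right)} = 8 - 6 c$ ($u{\left(c \right)} = - 6 c + 8 = 8 - 6 c$)
$J = i \sqrt{159}$ ($J = \sqrt{-107 + \left(8 - 60\right)} = \sqrt{-107 - 52} = \sqrt{-159} = i \sqrt{159} \approx 12.61 i$)
$J^{2} = \left(i \sqrt{159}\right)^{2} = -159$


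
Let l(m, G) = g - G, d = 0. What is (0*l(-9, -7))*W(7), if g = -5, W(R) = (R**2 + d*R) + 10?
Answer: 0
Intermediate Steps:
W(R) = 10 + R**2 (W(R) = (R**2 + 0*R) + 10 = (R**2 + 0) + 10 = R**2 + 10 = 10 + R**2)
l(m, G) = -5 - G
(0*l(-9, -7))*W(7) = (0*(-5 - 1*(-7)))*(10 + 7**2) = (0*(-5 + 7))*(10 + 49) = (0*2)*59 = 0*59 = 0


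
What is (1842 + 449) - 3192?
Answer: -901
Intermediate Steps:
(1842 + 449) - 3192 = 2291 - 3192 = -901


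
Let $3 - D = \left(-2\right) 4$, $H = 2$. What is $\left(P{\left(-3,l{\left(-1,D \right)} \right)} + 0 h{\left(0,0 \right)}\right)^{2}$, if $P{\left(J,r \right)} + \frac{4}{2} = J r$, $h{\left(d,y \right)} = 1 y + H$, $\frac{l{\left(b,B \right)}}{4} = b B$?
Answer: $16900$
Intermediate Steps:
$D = 11$ ($D = 3 - \left(-2\right) 4 = 3 - -8 = 3 + 8 = 11$)
$l{\left(b,B \right)} = 4 B b$ ($l{\left(b,B \right)} = 4 b B = 4 B b$)
$h{\left(d,y \right)} = 2 + y$ ($h{\left(d,y \right)} = 1 y + 2 = y + 2 = 2 + y$)
$P{\left(J,r \right)} = -2 + J r$
$\left(P{\left(-3,l{\left(-1,D \right)} \right)} + 0 h{\left(0,0 \right)}\right)^{2} = \left(\left(-2 - 3 \cdot 4 \cdot 11 \left(-1\right)\right) + 0 \left(2 + 0\right)\right)^{2} = \left(\left(-2 - -132\right) + 0 \cdot 2\right)^{2} = \left(\left(-2 + 132\right) + 0\right)^{2} = \left(130 + 0\right)^{2} = 130^{2} = 16900$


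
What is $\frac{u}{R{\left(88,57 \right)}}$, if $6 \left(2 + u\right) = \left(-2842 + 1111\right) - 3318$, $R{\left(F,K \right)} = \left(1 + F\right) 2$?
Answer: $- \frac{1687}{356} \approx -4.7388$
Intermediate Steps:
$R{\left(F,K \right)} = 2 + 2 F$
$u = - \frac{1687}{2}$ ($u = -2 + \frac{\left(-2842 + 1111\right) - 3318}{6} = -2 + \frac{-1731 - 3318}{6} = -2 + \frac{1}{6} \left(-5049\right) = -2 - \frac{1683}{2} = - \frac{1687}{2} \approx -843.5$)
$\frac{u}{R{\left(88,57 \right)}} = - \frac{1687}{2 \left(2 + 2 \cdot 88\right)} = - \frac{1687}{2 \left(2 + 176\right)} = - \frac{1687}{2 \cdot 178} = \left(- \frac{1687}{2}\right) \frac{1}{178} = - \frac{1687}{356}$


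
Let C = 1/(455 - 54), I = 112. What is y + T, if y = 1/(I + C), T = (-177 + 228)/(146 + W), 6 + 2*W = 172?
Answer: 2382392/10285077 ≈ 0.23164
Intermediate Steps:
W = 83 (W = -3 + (1/2)*172 = -3 + 86 = 83)
T = 51/229 (T = (-177 + 228)/(146 + 83) = 51/229 ≈ 0.22271)
C = 1/401 ≈ 0.0024938
y = 401/44913 (y = 1/(112 + 1/401) = 1/(44913/401) = 401/44913 ≈ 0.0089284)
y + T = 401/44913 + 51/229 = 2382392/10285077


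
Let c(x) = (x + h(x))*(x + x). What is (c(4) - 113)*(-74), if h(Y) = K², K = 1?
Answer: 5402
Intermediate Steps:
h(Y) = 1 (h(Y) = 1² = 1)
c(x) = 2*x*(1 + x) (c(x) = (x + 1)*(x + x) = (1 + x)*(2*x) = 2*x*(1 + x))
(c(4) - 113)*(-74) = (2*4*(1 + 4) - 113)*(-74) = (2*4*5 - 113)*(-74) = (40 - 113)*(-74) = -73*(-74) = 5402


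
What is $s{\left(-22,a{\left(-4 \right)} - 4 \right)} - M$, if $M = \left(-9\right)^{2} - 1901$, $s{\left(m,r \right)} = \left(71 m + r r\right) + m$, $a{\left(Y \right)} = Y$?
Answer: $300$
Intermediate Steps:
$s{\left(m,r \right)} = r^{2} + 72 m$ ($s{\left(m,r \right)} = \left(71 m + r^{2}\right) + m = \left(r^{2} + 71 m\right) + m = r^{2} + 72 m$)
$M = -1820$ ($M = 81 - 1901 = -1820$)
$s{\left(-22,a{\left(-4 \right)} - 4 \right)} - M = \left(\left(-4 - 4\right)^{2} + 72 \left(-22\right)\right) - -1820 = \left(\left(-8\right)^{2} - 1584\right) + 1820 = \left(64 - 1584\right) + 1820 = -1520 + 1820 = 300$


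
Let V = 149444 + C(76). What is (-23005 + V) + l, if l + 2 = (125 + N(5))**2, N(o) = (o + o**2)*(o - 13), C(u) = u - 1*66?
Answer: 139672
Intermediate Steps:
C(u) = -66 + u (C(u) = u - 66 = -66 + u)
N(o) = (-13 + o)*(o + o**2) (N(o) = (o + o**2)*(-13 + o) = (-13 + o)*(o + o**2))
l = 13223 (l = -2 + (125 + 5*(-13 + 5**2 - 12*5))**2 = -2 + (125 + 5*(-13 + 25 - 60))**2 = -2 + (125 + 5*(-48))**2 = -2 + (125 - 240)**2 = -2 + (-115)**2 = -2 + 13225 = 13223)
V = 149454 (V = 149444 + (-66 + 76) = 149444 + 10 = 149454)
(-23005 + V) + l = (-23005 + 149454) + 13223 = 126449 + 13223 = 139672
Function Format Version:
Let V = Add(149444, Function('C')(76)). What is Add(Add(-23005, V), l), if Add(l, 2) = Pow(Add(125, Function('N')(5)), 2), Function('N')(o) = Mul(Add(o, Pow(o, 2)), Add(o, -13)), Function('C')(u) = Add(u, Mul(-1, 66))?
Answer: 139672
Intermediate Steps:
Function('C')(u) = Add(-66, u) (Function('C')(u) = Add(u, -66) = Add(-66, u))
Function('N')(o) = Mul(Add(-13, o), Add(o, Pow(o, 2))) (Function('N')(o) = Mul(Add(o, Pow(o, 2)), Add(-13, o)) = Mul(Add(-13, o), Add(o, Pow(o, 2))))
l = 13223 (l = Add(-2, Pow(Add(125, Mul(5, Add(-13, Pow(5, 2), Mul(-12, 5)))), 2)) = Add(-2, Pow(Add(125, Mul(5, Add(-13, 25, -60))), 2)) = Add(-2, Pow(Add(125, Mul(5, -48)), 2)) = Add(-2, Pow(Add(125, -240), 2)) = Add(-2, Pow(-115, 2)) = Add(-2, 13225) = 13223)
V = 149454 (V = Add(149444, Add(-66, 76)) = Add(149444, 10) = 149454)
Add(Add(-23005, V), l) = Add(Add(-23005, 149454), 13223) = Add(126449, 13223) = 139672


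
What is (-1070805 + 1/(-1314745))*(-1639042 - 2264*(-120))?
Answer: 1925020791923582812/1314745 ≈ 1.4642e+12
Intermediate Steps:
(-1070805 + 1/(-1314745))*(-1639042 - 2264*(-120)) = (-1070805 - 1/1314745)*(-1639042 + 271680) = -1407835519726/1314745*(-1367362) = 1925020791923582812/1314745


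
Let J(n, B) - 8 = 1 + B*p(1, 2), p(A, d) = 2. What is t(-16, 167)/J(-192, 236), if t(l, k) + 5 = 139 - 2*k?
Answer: -200/481 ≈ -0.41580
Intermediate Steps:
J(n, B) = 9 + 2*B (J(n, B) = 8 + (1 + B*2) = 8 + (1 + 2*B) = 9 + 2*B)
t(l, k) = 134 - 2*k (t(l, k) = -5 + (139 - 2*k) = 134 - 2*k)
t(-16, 167)/J(-192, 236) = (134 - 2*167)/(9 + 2*236) = (134 - 334)/(9 + 472) = -200/481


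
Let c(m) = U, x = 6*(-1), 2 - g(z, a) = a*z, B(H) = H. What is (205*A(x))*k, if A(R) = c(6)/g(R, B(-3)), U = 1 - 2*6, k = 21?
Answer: 47355/16 ≈ 2959.7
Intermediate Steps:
g(z, a) = 2 - a*z
x = -6
U = -11 (U = 1 - 12 = -11)
c(m) = -11
A(R) = -11/(2 + 3*R) (A(R) = -11/(2 - 1*(-3)*R) = -11/(2 + 3*R))
(205*A(x))*k = (205*(-11/(2 + 3*(-6))))*21 = (205*(-11/(2 - 18)))*21 = (205*(-11/(-16)))*21 = (205*(-11*(-1/16)))*21 = (205*(11/16))*21 = (2255/16)*21 = 47355/16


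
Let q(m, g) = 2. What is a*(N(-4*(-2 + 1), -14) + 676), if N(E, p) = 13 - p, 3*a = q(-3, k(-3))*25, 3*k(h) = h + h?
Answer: 35150/3 ≈ 11717.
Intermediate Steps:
k(h) = 2*h/3 (k(h) = (h + h)/3 = (2*h)/3 = 2*h/3)
a = 50/3 (a = (2*25)/3 = (⅓)*50 = 50/3 ≈ 16.667)
a*(N(-4*(-2 + 1), -14) + 676) = 50*((13 - 1*(-14)) + 676)/3 = 50*((13 + 14) + 676)/3 = 50*(27 + 676)/3 = (50/3)*703 = 35150/3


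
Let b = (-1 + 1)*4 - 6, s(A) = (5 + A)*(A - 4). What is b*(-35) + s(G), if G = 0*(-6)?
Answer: 190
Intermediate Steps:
G = 0
s(A) = (-4 + A)*(5 + A) (s(A) = (5 + A)*(-4 + A) = (-4 + A)*(5 + A))
b = -6 (b = 0*4 - 6 = 0 - 6 = -6)
b*(-35) + s(G) = -6*(-35) + (-20 + 0 + 0²) = 210 + (-20 + 0 + 0) = 210 - 20 = 190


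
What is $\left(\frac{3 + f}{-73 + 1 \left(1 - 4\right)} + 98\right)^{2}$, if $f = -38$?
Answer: $\frac{55995289}{5776} \approx 9694.5$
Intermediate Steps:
$\left(\frac{3 + f}{-73 + 1 \left(1 - 4\right)} + 98\right)^{2} = \left(\frac{3 - 38}{-73 + 1 \left(1 - 4\right)} + 98\right)^{2} = \left(- \frac{35}{-73 + 1 \left(-3\right)} + 98\right)^{2} = \left(- \frac{35}{-73 - 3} + 98\right)^{2} = \left(- \frac{35}{-76} + 98\right)^{2} = \left(\left(-35\right) \left(- \frac{1}{76}\right) + 98\right)^{2} = \left(\frac{35}{76} + 98\right)^{2} = \left(\frac{7483}{76}\right)^{2} = \frac{55995289}{5776}$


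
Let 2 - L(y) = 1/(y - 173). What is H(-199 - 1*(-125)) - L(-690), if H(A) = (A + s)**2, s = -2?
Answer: 4982961/863 ≈ 5774.0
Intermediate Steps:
L(y) = 2 - 1/(-173 + y) (L(y) = 2 - 1/(y - 173) = 2 - 1/(-173 + y))
H(A) = (-2 + A)**2 (H(A) = (A - 2)**2 = (-2 + A)**2)
H(-199 - 1*(-125)) - L(-690) = (-2 + (-199 - 1*(-125)))**2 - (-347 + 2*(-690))/(-173 - 690) = (-2 + (-199 + 125))**2 - (-347 - 1380)/(-863) = (-2 - 74)**2 - (-1)*(-1727)/863 = (-76)**2 - 1*1727/863 = 5776 - 1727/863 = 4982961/863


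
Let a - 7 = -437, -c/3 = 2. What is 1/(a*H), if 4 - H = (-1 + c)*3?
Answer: -1/10750 ≈ -9.3023e-5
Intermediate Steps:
c = -6 (c = -3*2 = -6)
a = -430 (a = 7 - 437 = -430)
H = 25 (H = 4 - (-1 - 6)*3 = 4 - (-7)*3 = 4 - 1*(-21) = 4 + 21 = 25)
1/(a*H) = 1/(-430*25) = 1/(-10750) = -1/10750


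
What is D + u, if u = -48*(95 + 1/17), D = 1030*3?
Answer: -25038/17 ≈ -1472.8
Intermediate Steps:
D = 3090
u = -77568/17 (u = -48*(95 + 1/17) = -48*1616/17 = -77568/17 ≈ -4562.8)
D + u = 3090 - 77568/17 = -25038/17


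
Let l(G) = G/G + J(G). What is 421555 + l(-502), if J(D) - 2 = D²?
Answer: 673562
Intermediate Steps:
J(D) = 2 + D²
l(G) = 3 + G² (l(G) = G/G + (2 + G²) = 1 + (2 + G²) = 3 + G²)
421555 + l(-502) = 421555 + (3 + (-502)²) = 421555 + (3 + 252004) = 421555 + 252007 = 673562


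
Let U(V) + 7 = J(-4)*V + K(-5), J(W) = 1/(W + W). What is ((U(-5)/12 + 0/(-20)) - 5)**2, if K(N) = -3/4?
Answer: 32041/1024 ≈ 31.290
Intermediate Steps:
K(N) = -3/4 (K(N) = -3*1/4 = -3/4)
J(W) = 1/(2*W)
U(V) = -31/4 - V/8 (U(V) = -7 + (((1/2)/(-4))*V - 3/4) = -7 + (((1/2)*(-1/4))*V - 3/4) = -7 + (-V/8 - 3/4) = -7 + (-3/4 - V/8) = -31/4 - V/8)
((U(-5)/12 + 0/(-20)) - 5)**2 = (((-31/4 - 1/8*(-5))/12 + 0/(-20)) - 5)**2 = (((-31/4 + 5/8)*(1/12) + 0*(-1/20)) - 5)**2 = ((-57/8*1/12 + 0) - 5)**2 = ((-19/32 + 0) - 5)**2 = (-19/32 - 5)**2 = (-179/32)**2 = 32041/1024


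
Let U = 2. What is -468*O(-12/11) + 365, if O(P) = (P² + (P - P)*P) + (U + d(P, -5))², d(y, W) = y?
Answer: -70027/121 ≈ -578.74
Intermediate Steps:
O(P) = P² + (2 + P)² (O(P) = (P² + (P - P)*P) + (2 + P)² = (P² + 0*P) + (2 + P)² = (P² + 0) + (2 + P)² = P² + (2 + P)²)
-468*O(-12/11) + 365 = -468*((-12/11)² + (2 - 12/11)²) + 365 = -468*(144/121 + (10/11)²) + 365 = -468*(144/121 + 100/121) + 365 = -468*244/121 + 365 = -114192/121 + 365 = -70027/121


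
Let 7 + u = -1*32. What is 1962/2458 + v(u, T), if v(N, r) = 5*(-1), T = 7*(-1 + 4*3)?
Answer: -5164/1229 ≈ -4.2018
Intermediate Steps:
u = -39 (u = -7 - 1*32 = -7 - 32 = -39)
T = 77 (T = 7*(-1 + 12) = 7*11 = 77)
v(N, r) = -5
1962/2458 + v(u, T) = 1962/2458 - 5 = 1962*(1/2458) - 5 = 981/1229 - 5 = -5164/1229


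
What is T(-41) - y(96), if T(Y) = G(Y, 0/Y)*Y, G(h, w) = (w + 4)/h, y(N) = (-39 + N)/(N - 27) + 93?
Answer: -2066/23 ≈ -89.826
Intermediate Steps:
y(N) = 93 + (-39 + N)/(-27 + N) (y(N) = (-39 + N)/(-27 + N) + 93 = 93 + (-39 + N)/(-27 + N))
G(h, w) = (4 + w)/h
T(Y) = 4 (T(Y) = ((4 + 0/Y)/Y)*Y = ((4 + 0)/Y)*Y = (4/Y)*Y = 4)
T(-41) - y(96) = 4 - 2*(-1275 + 47*96)/(-27 + 96) = 4 - 2*(-1275 + 4512)/69 = 4 - 2*3237/69 = 4 - 1*2158/23 = 4 - 2158/23 = -2066/23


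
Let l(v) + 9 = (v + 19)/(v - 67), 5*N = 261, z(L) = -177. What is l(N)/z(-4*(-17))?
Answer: 511/6549 ≈ 0.078027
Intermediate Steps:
N = 261/5 (N = (1/5)*261 = 261/5 ≈ 52.200)
l(v) = -9 + (19 + v)/(-67 + v) (l(v) = -9 + (v + 19)/(v - 67) = -9 + (19 + v)/(-67 + v))
l(N)/z(-4*(-17)) = (2*(311 - 4*261/5)/(-67 + 261/5))/(-177) = (2*(311 - 1044/5)/(-74/5))*(-1/177) = (2*(-5/74)*(511/5))*(-1/177) = -511/37*(-1/177) = 511/6549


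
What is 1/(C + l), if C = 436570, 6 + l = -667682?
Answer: -1/231118 ≈ -4.3268e-6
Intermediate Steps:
l = -667688 (l = -6 - 667682 = -667688)
1/(C + l) = 1/(436570 - 667688) = 1/(-231118) = -1/231118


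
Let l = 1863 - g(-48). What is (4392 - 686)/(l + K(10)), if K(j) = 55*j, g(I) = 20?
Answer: 3706/2393 ≈ 1.5487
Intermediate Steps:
l = 1843 (l = 1863 - 1*20 = 1863 - 20 = 1843)
(4392 - 686)/(l + K(10)) = (4392 - 686)/(1843 + 55*10) = 3706/(1843 + 550) = 3706/2393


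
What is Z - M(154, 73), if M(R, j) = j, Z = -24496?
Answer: -24569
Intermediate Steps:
Z - M(154, 73) = -24496 - 1*73 = -24496 - 73 = -24569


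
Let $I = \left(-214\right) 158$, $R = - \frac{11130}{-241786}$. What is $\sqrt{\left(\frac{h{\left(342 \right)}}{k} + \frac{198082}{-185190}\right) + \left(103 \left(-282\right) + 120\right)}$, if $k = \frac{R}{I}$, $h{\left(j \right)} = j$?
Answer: $\frac{i \sqrt{105548997229653055785}}{648165} \approx 15850.0 i$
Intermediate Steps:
$R = \frac{105}{2281}$ ($R = \left(-11130\right) \left(- \frac{1}{241786}\right) = \frac{105}{2281} \approx 0.046032$)
$I = -33812$
$k = - \frac{105}{77125172}$ ($k = \frac{105}{2281 \left(-33812\right)} = \frac{105}{2281} \left(- \frac{1}{33812}\right) = - \frac{105}{77125172} \approx -1.3614 \cdot 10^{-6}$)
$\sqrt{\left(\frac{h{\left(342 \right)}}{k} + \frac{198082}{-185190}\right) + \left(103 \left(-282\right) + 120\right)} = \sqrt{\left(\frac{342}{- \frac{105}{77125172}} + \frac{198082}{-185190}\right) + \left(103 \left(-282\right) + 120\right)} = \sqrt{\left(342 \left(- \frac{77125172}{105}\right) + 198082 \left(- \frac{1}{185190}\right)\right) + \left(-29046 + 120\right)} = \sqrt{\left(- \frac{8792269608}{35} - \frac{99041}{92595}\right) - 28926} = \sqrt{- \frac{162824041563839}{648165} - 28926} = \sqrt{- \frac{162842790384629}{648165}} = \frac{i \sqrt{105548997229653055785}}{648165}$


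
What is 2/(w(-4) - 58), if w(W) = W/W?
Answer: -2/57 ≈ -0.035088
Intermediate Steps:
w(W) = 1
2/(w(-4) - 58) = 2/(1 - 58) = 2/(-57) = 2*(-1/57) = -2/57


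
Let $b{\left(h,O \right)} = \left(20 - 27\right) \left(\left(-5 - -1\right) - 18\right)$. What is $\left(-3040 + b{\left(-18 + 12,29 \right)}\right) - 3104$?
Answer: $-5990$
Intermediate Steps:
$b{\left(h,O \right)} = 154$ ($b{\left(h,O \right)} = - 7 \left(\left(-5 + 1\right) - 18\right) = - 7 \left(-4 - 18\right) = \left(-7\right) \left(-22\right) = 154$)
$\left(-3040 + b{\left(-18 + 12,29 \right)}\right) - 3104 = \left(-3040 + 154\right) - 3104 = -2886 - 3104 = -5990$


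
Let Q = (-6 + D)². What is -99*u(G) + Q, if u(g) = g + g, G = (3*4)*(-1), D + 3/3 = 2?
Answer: 2401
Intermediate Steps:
D = 1 (D = -1 + 2 = 1)
G = -12 (G = 12*(-1) = -12)
u(g) = 2*g
Q = 25 (Q = (-6 + 1)² = (-5)² = 25)
-99*u(G) + Q = -198*(-12) + 25 = -99*(-24) + 25 = 2376 + 25 = 2401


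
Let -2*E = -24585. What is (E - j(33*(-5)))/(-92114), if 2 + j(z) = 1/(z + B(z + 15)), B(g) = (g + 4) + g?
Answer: -11335531/84929108 ≈ -0.13347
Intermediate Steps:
E = 24585/2 (E = -½*(-24585) = 24585/2 ≈ 12293.)
B(g) = 4 + 2*g (B(g) = (4 + g) + g = 4 + 2*g)
j(z) = -2 + 1/(34 + 3*z) (j(z) = -2 + 1/(z + (4 + 2*(z + 15))) = -2 + 1/(z + (4 + 2*(15 + z))) = -2 + 1/(z + (4 + (30 + 2*z))) = -2 + 1/(z + (34 + 2*z)) = -2 + 1/(34 + 3*z))
(E - j(33*(-5)))/(-92114) = (24585/2 - (-67 - 198*(-5))/(34 + 3*(33*(-5))))/(-92114) = (24585/2 - (-67 - 6*(-165))/(34 + 3*(-165)))*(-1/92114) = (24585/2 - (-67 + 990)/(34 - 495))*(-1/92114) = (24585/2 - 923/(-461))*(-1/92114) = (24585/2 - (-1)*923/461)*(-1/92114) = (24585/2 - 1*(-923/461))*(-1/92114) = (24585/2 + 923/461)*(-1/92114) = (11335531/922)*(-1/92114) = -11335531/84929108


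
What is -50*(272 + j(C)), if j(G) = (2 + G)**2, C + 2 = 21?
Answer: -35650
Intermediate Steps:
C = 19 (C = -2 + 21 = 19)
-50*(272 + j(C)) = -50*(272 + (2 + 19)**2) = -50*(272 + 21**2) = -50*(272 + 441) = -50*713 = -35650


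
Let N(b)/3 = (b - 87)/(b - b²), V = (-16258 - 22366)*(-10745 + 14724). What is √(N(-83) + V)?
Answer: I*√207512108615854/1162 ≈ 12397.0*I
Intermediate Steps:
V = -153684896 (V = -38624*3979 = -153684896)
N(b) = 3*(-87 + b)/(b - b²) (N(b) = 3*((b - 87)/(b - b²)) = 3*((-87 + b)/(b - b²)) = 3*(-87 + b)/(b - b²))
√(N(-83) + V) = √(3*(87 - 1*(-83))/(-83*(-1 - 83)) - 153684896) = √(3*(-1/83)*(87 + 83)/(-84) - 153684896) = √(3*(-1/83)*(-1/84)*170 - 153684896) = √(85/1162 - 153684896) = √(-178581849067/1162) = I*√207512108615854/1162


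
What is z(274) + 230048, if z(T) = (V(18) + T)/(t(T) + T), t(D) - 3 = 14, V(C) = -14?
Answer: 66944228/291 ≈ 2.3005e+5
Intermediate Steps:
t(D) = 17 (t(D) = 3 + 14 = 17)
z(T) = (-14 + T)/(17 + T)
z(274) + 230048 = (-14 + 274)/(17 + 274) + 230048 = 260/291 + 230048 = 66944228/291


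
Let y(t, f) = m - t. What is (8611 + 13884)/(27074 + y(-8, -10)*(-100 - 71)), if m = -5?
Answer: 22495/26561 ≈ 0.84692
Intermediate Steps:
y(t, f) = -5 - t
(8611 + 13884)/(27074 + y(-8, -10)*(-100 - 71)) = (8611 + 13884)/(27074 + (-5 - 1*(-8))*(-100 - 71)) = 22495/(27074 + (-5 + 8)*(-171)) = 22495/(27074 + 3*(-171)) = 22495/(27074 - 513) = 22495/26561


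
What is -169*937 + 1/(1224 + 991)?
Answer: -350751894/2215 ≈ -1.5835e+5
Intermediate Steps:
-169*937 + 1/(1224 + 991) = -158353 + 1/2215 = -350751894/2215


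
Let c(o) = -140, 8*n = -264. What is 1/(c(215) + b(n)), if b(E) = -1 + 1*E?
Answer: -1/174 ≈ -0.0057471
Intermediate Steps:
n = -33 (n = (⅛)*(-264) = -33)
b(E) = -1 + E
1/(c(215) + b(n)) = 1/(-140 + (-1 - 33)) = 1/(-140 - 34) = 1/(-174) = -1/174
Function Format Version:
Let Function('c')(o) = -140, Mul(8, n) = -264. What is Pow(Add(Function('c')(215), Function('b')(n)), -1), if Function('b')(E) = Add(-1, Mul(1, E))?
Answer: Rational(-1, 174) ≈ -0.0057471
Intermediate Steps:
n = -33 (n = Mul(Rational(1, 8), -264) = -33)
Function('b')(E) = Add(-1, E)
Pow(Add(Function('c')(215), Function('b')(n)), -1) = Pow(Add(-140, Add(-1, -33)), -1) = Pow(Add(-140, -34), -1) = Pow(-174, -1) = Rational(-1, 174)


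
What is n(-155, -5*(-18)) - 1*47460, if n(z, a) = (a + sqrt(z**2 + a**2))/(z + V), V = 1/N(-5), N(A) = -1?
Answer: -1233975/26 - 5*sqrt(1285)/156 ≈ -47462.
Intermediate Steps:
V = -1 (V = 1/(-1) = -1)
n(z, a) = (a + sqrt(a**2 + z**2))/(-1 + z) (n(z, a) = (a + sqrt(z**2 + a**2))/(z - 1) = (a + sqrt(a**2 + z**2))/(-1 + z))
n(-155, -5*(-18)) - 1*47460 = (-5*(-18) + sqrt((-5*(-18))**2 + (-155)**2))/(-1 - 155) - 1*47460 = (90 + sqrt(90**2 + 24025))/(-156) - 47460 = -(90 + sqrt(8100 + 24025))/156 - 47460 = -(90 + sqrt(32125))/156 - 47460 = -(90 + 5*sqrt(1285))/156 - 47460 = (-15/26 - 5*sqrt(1285)/156) - 47460 = -1233975/26 - 5*sqrt(1285)/156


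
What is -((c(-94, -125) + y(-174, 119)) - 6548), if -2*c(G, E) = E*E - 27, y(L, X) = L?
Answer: 14521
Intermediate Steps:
c(G, E) = 27/2 - E²/2 (c(G, E) = -(E*E - 27)/2 = -(E² - 27)/2 = -(-27 + E²)/2 = 27/2 - E²/2)
-((c(-94, -125) + y(-174, 119)) - 6548) = -(((27/2 - ½*(-125)²) - 174) - 6548) = -(((27/2 - ½*15625) - 174) - 6548) = -(((27/2 - 15625/2) - 174) - 6548) = -((-7799 - 174) - 6548) = -(-7973 - 6548) = -1*(-14521) = 14521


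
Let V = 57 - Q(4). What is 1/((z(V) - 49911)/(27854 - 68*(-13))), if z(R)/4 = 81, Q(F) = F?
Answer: -28738/49587 ≈ -0.57955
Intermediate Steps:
V = 53 (V = 57 - 1*4 = 57 - 4 = 53)
z(R) = 324 (z(R) = 4*81 = 324)
1/((z(V) - 49911)/(27854 - 68*(-13))) = 1/((324 - 49911)/(27854 - 68*(-13))) = 1/(-49587/(27854 + 884)) = 1/(-49587/28738) = -28738/49587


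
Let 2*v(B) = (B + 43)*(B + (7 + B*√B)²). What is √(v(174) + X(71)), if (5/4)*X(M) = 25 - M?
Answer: √(57160476270 + 26430600*√174)/10 ≈ 23981.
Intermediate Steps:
v(B) = (43 + B)*(B + (7 + B^(3/2))²)/2 (v(B) = ((B + 43)*(B + (7 + B*√B)²))/2 = ((43 + B)*(B + (7 + B^(3/2))²))/2 = (43 + B)*(B + (7 + B^(3/2))²)/2)
X(M) = 20 - 4*M/5 (X(M) = 4*(25 - M)/5 = 20 - 4*M/5)
√(v(174) + X(71)) = √(((½)*174² + (43/2)*174 + 43*(7 + 174^(3/2))²/2 + (½)*174*(7 + 174^(3/2))²) + (20 - ⅘*71)) = √(((½)*30276 + 3741 + 43*(7 + 174*√174)²/2 + (½)*174*(7 + 174*√174)²) + (20 - 284/5)) = √((15138 + 3741 + 43*(7 + 174*√174)²/2 + 87*(7 + 174*√174)²) - 184/5) = √((18879 + 217*(7 + 174*√174)²/2) - 184/5) = √(94211/5 + 217*(7 + 174*√174)²/2)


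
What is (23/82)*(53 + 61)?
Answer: 1311/41 ≈ 31.976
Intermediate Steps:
(23/82)*(53 + 61) = (23*(1/82))*114 = (23/82)*114 = 1311/41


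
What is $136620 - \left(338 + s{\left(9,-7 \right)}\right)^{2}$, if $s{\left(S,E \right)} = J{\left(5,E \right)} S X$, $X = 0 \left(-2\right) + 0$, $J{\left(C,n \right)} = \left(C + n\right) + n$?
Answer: $22376$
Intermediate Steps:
$J{\left(C,n \right)} = C + 2 n$
$X = 0$ ($X = 0 + 0 = 0$)
$s{\left(S,E \right)} = 0$ ($s{\left(S,E \right)} = \left(5 + 2 E\right) S 0 = S \left(5 + 2 E\right) 0 = 0$)
$136620 - \left(338 + s{\left(9,-7 \right)}\right)^{2} = 136620 - \left(338 + 0\right)^{2} = 136620 - 338^{2} = 136620 - 114244 = 22376$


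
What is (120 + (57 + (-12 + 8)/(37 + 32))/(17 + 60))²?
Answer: 411508137121/28227969 ≈ 14578.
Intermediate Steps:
(120 + (57 + (-12 + 8)/(37 + 32))/(17 + 60))² = (120 + (57 - 4/69)/77)² = (120 + (57 - 4*1/69)*(1/77))² = (120 + (57 - 4/69)*(1/77))² = (120 + (3929/69)*(1/77))² = (120 + 3929/5313)² = (641489/5313)² = 411508137121/28227969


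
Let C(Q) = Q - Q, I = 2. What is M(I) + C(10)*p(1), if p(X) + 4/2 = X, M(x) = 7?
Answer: 7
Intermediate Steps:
p(X) = -2 + X
C(Q) = 0
M(I) + C(10)*p(1) = 7 + 0*(-2 + 1) = 7 + 0*(-1) = 7 + 0 = 7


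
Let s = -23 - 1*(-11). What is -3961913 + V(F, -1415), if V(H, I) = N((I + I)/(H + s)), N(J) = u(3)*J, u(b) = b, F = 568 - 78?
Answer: -946901452/239 ≈ -3.9619e+6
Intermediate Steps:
s = -12 (s = -23 + 11 = -12)
F = 490
N(J) = 3*J
V(H, I) = 6*I/(-12 + H) (V(H, I) = 3*((I + I)/(H - 12)) = 3*((2*I)/(-12 + H)) = 3*(2*I/(-12 + H)) = 6*I/(-12 + H))
-3961913 + V(F, -1415) = -3961913 + 6*(-1415)/(-12 + 490) = -3961913 + 6*(-1415)/478 = -3961913 + 6*(-1415)*(1/478) = -3961913 - 4245/239 = -946901452/239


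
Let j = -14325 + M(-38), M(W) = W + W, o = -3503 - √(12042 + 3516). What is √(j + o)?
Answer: √(-17904 - √15558) ≈ 134.27*I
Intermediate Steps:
o = -3503 - √15558 ≈ -3627.7
M(W) = 2*W
j = -14401 (j = -14325 + 2*(-38) = -14325 - 76 = -14401)
√(j + o) = √(-14401 + (-3503 - √15558)) = √(-17904 - √15558)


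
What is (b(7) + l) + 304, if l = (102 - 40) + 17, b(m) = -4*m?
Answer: 355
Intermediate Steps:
l = 79 (l = 62 + 17 = 79)
(b(7) + l) + 304 = (-4*7 + 79) + 304 = (-28 + 79) + 304 = 51 + 304 = 355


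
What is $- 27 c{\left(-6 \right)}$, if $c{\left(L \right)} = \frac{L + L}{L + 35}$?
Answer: $\frac{324}{29} \approx 11.172$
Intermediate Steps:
$c{\left(L \right)} = \frac{2 L}{35 + L}$
$- 27 c{\left(-6 \right)} = - 27 \cdot 2 \left(-6\right) \frac{1}{35 - 6} = - 27 \cdot 2 \left(-6\right) \frac{1}{29} = \left(-27\right) \left(- \frac{12}{29}\right) = \frac{324}{29}$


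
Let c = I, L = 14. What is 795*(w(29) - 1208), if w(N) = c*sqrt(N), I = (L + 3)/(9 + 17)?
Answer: -960360 + 13515*sqrt(29)/26 ≈ -9.5756e+5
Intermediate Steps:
I = 17/26 (I = (14 + 3)/(9 + 17) = 17/26 ≈ 0.65385)
c = 17/26 ≈ 0.65385
w(N) = 17*sqrt(N)/26
795*(w(29) - 1208) = 795*(17*sqrt(29)/26 - 1208) = 795*(-1208 + 17*sqrt(29)/26) = -960360 + 13515*sqrt(29)/26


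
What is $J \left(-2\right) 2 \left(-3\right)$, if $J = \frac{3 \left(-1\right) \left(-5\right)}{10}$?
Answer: $18$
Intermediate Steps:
$J = \frac{3}{2}$ ($J = \left(-3\right) \left(-5\right) \frac{1}{10} = 15 \cdot \frac{1}{10} = \frac{3}{2} \approx 1.5$)
$J \left(-2\right) 2 \left(-3\right) = \frac{3 \left(-2\right) 2 \left(-3\right)}{2} = \frac{3 \left(\left(-4\right) \left(-3\right)\right)}{2} = \frac{3}{2} \cdot 12 = 18$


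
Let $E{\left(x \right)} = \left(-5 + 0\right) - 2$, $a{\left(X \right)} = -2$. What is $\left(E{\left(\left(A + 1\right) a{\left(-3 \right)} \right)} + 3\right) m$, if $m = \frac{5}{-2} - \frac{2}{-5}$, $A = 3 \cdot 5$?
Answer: $\frac{42}{5} \approx 8.4$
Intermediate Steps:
$A = 15$
$m = - \frac{21}{10}$ ($m = 5 \left(- \frac{1}{2}\right) - - \frac{2}{5} = - \frac{5}{2} + \frac{2}{5} = - \frac{21}{10} \approx -2.1$)
$E{\left(x \right)} = -7$ ($E{\left(x \right)} = -5 - 2 = -7$)
$\left(E{\left(\left(A + 1\right) a{\left(-3 \right)} \right)} + 3\right) m = \left(-7 + 3\right) \left(- \frac{21}{10}\right) = \left(-4\right) \left(- \frac{21}{10}\right) = \frac{42}{5}$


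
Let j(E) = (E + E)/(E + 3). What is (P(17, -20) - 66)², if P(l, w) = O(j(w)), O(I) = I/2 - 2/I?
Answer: 498584241/115600 ≈ 4313.0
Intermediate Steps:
j(E) = 2*E/(3 + E) (j(E) = (2*E)/(3 + E) = 2*E/(3 + E))
O(I) = I/2 - 2/I (O(I) = I*(½) - 2/I = I/2 - 2/I)
P(l, w) = w/(3 + w) - (3 + w)/w (P(l, w) = (2*w/(3 + w))/2 - 2*(3 + w)/(2*w) = w/(3 + w) - (3 + w)/w)
(P(17, -20) - 66)² = (3*(-3 - 2*(-20))/(-20*(3 - 20)) - 66)² = (3*(-1/20)*(-3 + 40)/(-17) - 66)² = (3*(-1/20)*(-1/17)*37 - 66)² = (111/340 - 66)² = (-22329/340)² = 498584241/115600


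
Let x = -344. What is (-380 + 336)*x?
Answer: 15136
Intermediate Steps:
(-380 + 336)*x = (-380 + 336)*(-344) = -44*(-344) = 15136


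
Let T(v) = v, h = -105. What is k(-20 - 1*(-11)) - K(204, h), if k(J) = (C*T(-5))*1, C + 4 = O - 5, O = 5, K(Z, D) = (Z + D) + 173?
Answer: -252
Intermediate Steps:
K(Z, D) = 173 + D + Z (K(Z, D) = (D + Z) + 173 = 173 + D + Z)
C = -4 (C = -4 + (5 - 5) = -4 + 0 = -4)
k(J) = 20 (k(J) = -4*(-5)*1 = 20*1 = 20)
k(-20 - 1*(-11)) - K(204, h) = 20 - (173 - 105 + 204) = 20 - 1*272 = 20 - 272 = -252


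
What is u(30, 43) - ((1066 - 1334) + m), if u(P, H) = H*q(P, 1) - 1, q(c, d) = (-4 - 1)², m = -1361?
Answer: 2703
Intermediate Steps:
q(c, d) = 25 (q(c, d) = (-5)² = 25)
u(P, H) = -1 + 25*H (u(P, H) = H*25 - 1 = 25*H - 1 = -1 + 25*H)
u(30, 43) - ((1066 - 1334) + m) = (-1 + 25*43) - ((1066 - 1334) - 1361) = (-1 + 1075) - (-268 - 1361) = 1074 - 1*(-1629) = 1074 + 1629 = 2703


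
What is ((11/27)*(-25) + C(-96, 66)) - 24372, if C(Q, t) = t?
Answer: -656537/27 ≈ -24316.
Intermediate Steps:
((11/27)*(-25) + C(-96, 66)) - 24372 = ((11/27)*(-25) + 66) - 24372 = (-275/27 + 66) - 24372 = 1507/27 - 24372 = -656537/27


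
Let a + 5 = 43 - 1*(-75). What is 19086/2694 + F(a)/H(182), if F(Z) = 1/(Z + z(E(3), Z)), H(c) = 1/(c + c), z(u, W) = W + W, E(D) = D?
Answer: 1241795/152211 ≈ 8.1584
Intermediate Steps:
z(u, W) = 2*W
a = 113 (a = -5 + (43 - 1*(-75)) = -5 + (43 + 75) = -5 + 118 = 113)
H(c) = 1/(2*c)
F(Z) = 1/(3*Z) (F(Z) = 1/(Z + 2*Z) = 1/(3*Z))
19086/2694 + F(a)/H(182) = 19086/2694 + ((⅓)/113)/(((½)/182)) = 19086*(1/2694) + ((⅓)*(1/113))/(((½)*(1/182))) = 3181/449 + 1/(339*(1/364)) = 3181/449 + (1/339)*364 = 3181/449 + 364/339 = 1241795/152211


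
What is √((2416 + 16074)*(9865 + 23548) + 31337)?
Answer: √617837707 ≈ 24856.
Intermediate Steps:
√((2416 + 16074)*(9865 + 23548) + 31337) = √(18490*33413 + 31337) = √(617806370 + 31337) = √617837707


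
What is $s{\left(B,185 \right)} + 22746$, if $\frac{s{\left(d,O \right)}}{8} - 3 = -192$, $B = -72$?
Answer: $21234$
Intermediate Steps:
$s{\left(d,O \right)} = -1512$ ($s{\left(d,O \right)} = 24 + 8 \left(-192\right) = 24 - 1536 = -1512$)
$s{\left(B,185 \right)} + 22746 = -1512 + 22746 = 21234$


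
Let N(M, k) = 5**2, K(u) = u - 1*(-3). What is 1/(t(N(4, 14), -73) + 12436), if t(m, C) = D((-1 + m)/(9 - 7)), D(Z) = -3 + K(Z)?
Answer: 1/12448 ≈ 8.0334e-5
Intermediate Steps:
K(u) = 3 + u (K(u) = u + 3 = 3 + u)
N(M, k) = 25
D(Z) = Z (D(Z) = -3 + (3 + Z) = Z)
t(m, C) = -1/2 + m/2 (t(m, C) = (-1 + m)/(9 - 7) = (-1 + m)/2 = (-1 + m)*(1/2) = -1/2 + m/2)
1/(t(N(4, 14), -73) + 12436) = 1/((-1/2 + (1/2)*25) + 12436) = 1/((-1/2 + 25/2) + 12436) = 1/(12 + 12436) = 1/12448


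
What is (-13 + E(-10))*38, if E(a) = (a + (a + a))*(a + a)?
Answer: 22306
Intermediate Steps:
E(a) = 6*a² (E(a) = (a + 2*a)*(2*a) = (3*a)*(2*a) = 6*a²)
(-13 + E(-10))*38 = (-13 + 6*(-10)²)*38 = (-13 + 6*100)*38 = (-13 + 600)*38 = 587*38 = 22306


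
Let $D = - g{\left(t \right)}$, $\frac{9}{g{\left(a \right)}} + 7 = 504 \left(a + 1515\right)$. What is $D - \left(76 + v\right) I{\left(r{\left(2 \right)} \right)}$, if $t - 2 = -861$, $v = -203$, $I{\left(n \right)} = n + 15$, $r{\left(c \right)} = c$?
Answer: $\frac{713802094}{330617} \approx 2159.0$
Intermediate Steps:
$I{\left(n \right)} = 15 + n$
$t = -859$ ($t = 2 - 861 = -859$)
$g{\left(a \right)} = \frac{9}{763553 + 504 a}$ ($g{\left(a \right)} = \frac{9}{-7 + 504 \left(a + 1515\right)} = \frac{9}{-7 + 504 \left(1515 + a\right)} = \frac{9}{-7 + \left(763560 + 504 a\right)} = \frac{9}{763553 + 504 a}$)
$D = - \frac{9}{330617}$ ($D = - \frac{9}{7 \left(109079 + 72 \left(-859\right)\right)} = - \frac{9}{7 \left(109079 - 61848\right)} = - \frac{9}{7 \cdot 47231} = \left(-1\right) \frac{9}{330617} = - \frac{9}{330617} \approx -2.7222 \cdot 10^{-5}$)
$D - \left(76 + v\right) I{\left(r{\left(2 \right)} \right)} = - \frac{9}{330617} - \left(76 - 203\right) \left(15 + 2\right) = - \frac{9}{330617} - \left(-127\right) 17 = - \frac{9}{330617} - -2159 = - \frac{9}{330617} + 2159 = \frac{713802094}{330617}$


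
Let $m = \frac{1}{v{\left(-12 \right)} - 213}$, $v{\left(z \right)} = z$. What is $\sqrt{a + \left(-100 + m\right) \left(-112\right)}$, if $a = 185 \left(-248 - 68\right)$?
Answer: $\frac{2 i \sqrt{2658347}}{15} \approx 217.39 i$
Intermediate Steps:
$a = -58460$ ($a = 185 \left(-316\right) = -58460$)
$m = - \frac{1}{225}$ ($m = \frac{1}{-12 - 213} = \frac{1}{-225} = - \frac{1}{225} \approx -0.0044444$)
$\sqrt{a + \left(-100 + m\right) \left(-112\right)} = \sqrt{-58460 + \left(-100 - \frac{1}{225}\right) \left(-112\right)} = \sqrt{-58460 - - \frac{2520112}{225}} = \sqrt{-58460 + \frac{2520112}{225}} = \sqrt{- \frac{10633388}{225}} = \frac{2 i \sqrt{2658347}}{15}$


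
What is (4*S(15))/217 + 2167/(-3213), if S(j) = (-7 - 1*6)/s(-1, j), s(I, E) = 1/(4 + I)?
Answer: -138781/99603 ≈ -1.3933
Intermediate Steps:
S(j) = -39 (S(j) = (-7 - 1*6)/(1/(4 - 1)) = (-7 - 6)/(1/3) = -13/⅓ = -13*3 = -39)
(4*S(15))/217 + 2167/(-3213) = (4*(-39))/217 + 2167/(-3213) = -156*1/217 + 2167*(-1/3213) = -156/217 - 2167/3213 = -138781/99603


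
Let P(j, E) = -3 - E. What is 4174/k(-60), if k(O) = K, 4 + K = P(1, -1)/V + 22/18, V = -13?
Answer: -488358/307 ≈ -1590.7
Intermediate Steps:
K = -307/117 (K = -4 + ((-3 - 1*(-1))/(-13) + 22/18) = -4 + ((-3 + 1)*(-1/13) + 22*(1/18)) = -4 + (-2*(-1/13) + 11/9) = -4 + (2/13 + 11/9) = -4 + 161/117 = -307/117 ≈ -2.6239)
k(O) = -307/117
4174/k(-60) = 4174/(-307/117) = 4174*(-117/307) = -488358/307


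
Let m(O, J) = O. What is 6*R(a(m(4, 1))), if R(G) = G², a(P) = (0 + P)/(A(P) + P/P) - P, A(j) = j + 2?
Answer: 3456/49 ≈ 70.531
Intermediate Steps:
A(j) = 2 + j
a(P) = -P + P/(3 + P) (a(P) = (0 + P)/((2 + P) + P/P) - P = P/((2 + P) + 1) - P = P/(3 + P) - P = -P + P/(3 + P))
6*R(a(m(4, 1))) = 6*(-1*4*(2 + 4)/(3 + 4))² = 6*(-1*4*6/7)² = 6*(-1*4*⅐*6)² = 6*(-24/7)² = 6*(576/49) = 3456/49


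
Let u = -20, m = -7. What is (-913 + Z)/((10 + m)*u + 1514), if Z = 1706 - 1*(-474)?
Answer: 1267/1454 ≈ 0.87139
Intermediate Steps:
Z = 2180 (Z = 1706 + 474 = 2180)
(-913 + Z)/((10 + m)*u + 1514) = (-913 + 2180)/((10 - 7)*(-20) + 1514) = 1267/(3*(-20) + 1514) = 1267/(-60 + 1514) = 1267/1454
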